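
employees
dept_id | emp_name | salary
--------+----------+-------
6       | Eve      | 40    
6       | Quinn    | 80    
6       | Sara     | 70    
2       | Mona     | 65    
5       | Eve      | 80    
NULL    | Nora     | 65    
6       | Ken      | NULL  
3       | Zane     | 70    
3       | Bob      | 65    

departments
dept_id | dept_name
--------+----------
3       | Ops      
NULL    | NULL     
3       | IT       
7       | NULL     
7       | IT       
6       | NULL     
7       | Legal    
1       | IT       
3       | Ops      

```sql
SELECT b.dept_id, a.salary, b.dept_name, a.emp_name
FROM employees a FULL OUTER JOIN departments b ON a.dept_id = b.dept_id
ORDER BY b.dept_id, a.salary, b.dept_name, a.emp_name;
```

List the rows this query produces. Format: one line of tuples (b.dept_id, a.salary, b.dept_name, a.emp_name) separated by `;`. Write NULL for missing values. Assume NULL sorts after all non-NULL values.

FULL OUTER JOIN keeps every row from both sides; unmatched rows get NULL for the other side's columns.
Matching on a.dept_id = b.dept_id. A NULL in a compared column never satisfies the condition.
- a (dept_id=6) pairs with 1 row(s) of b.
- a (dept_id=6) pairs with 1 row(s) of b.
- a (dept_id=6) pairs with 1 row(s) of b.
- a (dept_id=2) has no partner → padded with NULL.
- a (dept_id=5) has no partner → padded with NULL.
- a (dept_id=NULL) has no partner → padded with NULL.
- a (dept_id=6) pairs with 1 row(s) of b.
- a (dept_id=3) pairs with 3 row(s) of b.
- a (dept_id=3) pairs with 3 row(s) of b.
- plus 5 unmatched b row(s), each kept with NULL a columns.

(1, NULL, IT, NULL); (3, 65, IT, Bob); (3, 65, Ops, Bob); (3, 65, Ops, Bob); (3, 70, IT, Zane); (3, 70, Ops, Zane); (3, 70, Ops, Zane); (6, 40, NULL, Eve); (6, 70, NULL, Sara); (6, 80, NULL, Quinn); (6, NULL, NULL, Ken); (7, NULL, IT, NULL); (7, NULL, Legal, NULL); (7, NULL, NULL, NULL); (NULL, 65, NULL, Mona); (NULL, 65, NULL, Nora); (NULL, 80, NULL, Eve); (NULL, NULL, NULL, NULL)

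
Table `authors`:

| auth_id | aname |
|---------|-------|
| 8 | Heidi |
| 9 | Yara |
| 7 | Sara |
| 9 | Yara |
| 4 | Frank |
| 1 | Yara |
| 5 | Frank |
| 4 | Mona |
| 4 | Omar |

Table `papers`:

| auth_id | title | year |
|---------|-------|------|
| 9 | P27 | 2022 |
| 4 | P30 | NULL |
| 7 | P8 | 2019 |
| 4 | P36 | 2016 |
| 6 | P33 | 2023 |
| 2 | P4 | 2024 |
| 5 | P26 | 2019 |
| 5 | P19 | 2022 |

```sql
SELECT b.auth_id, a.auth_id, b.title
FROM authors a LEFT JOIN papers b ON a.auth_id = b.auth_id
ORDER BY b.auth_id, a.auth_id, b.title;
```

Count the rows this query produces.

LEFT JOIN keeps every row from `authors`; unmatched rows get NULL for `papers`'s columns.
Matching on a.auth_id = b.auth_id.
- a row (auth_id=8): no match → kept, b columns NULL.
- a row (auth_id=9): matches 1 b row(s) → 1 output row(s).
- a row (auth_id=7): matches 1 b row(s) → 1 output row(s).
- a row (auth_id=9): matches 1 b row(s) → 1 output row(s).
- a row (auth_id=4): matches 2 b row(s) → 2 output row(s).
- a row (auth_id=1): no match → kept, b columns NULL.
- a row (auth_id=5): matches 2 b row(s) → 2 output row(s).
- a row (auth_id=4): matches 2 b row(s) → 2 output row(s).
- a row (auth_id=4): matches 2 b row(s) → 2 output row(s).
Total: 11 matched + 2 padded = 13 rows.

13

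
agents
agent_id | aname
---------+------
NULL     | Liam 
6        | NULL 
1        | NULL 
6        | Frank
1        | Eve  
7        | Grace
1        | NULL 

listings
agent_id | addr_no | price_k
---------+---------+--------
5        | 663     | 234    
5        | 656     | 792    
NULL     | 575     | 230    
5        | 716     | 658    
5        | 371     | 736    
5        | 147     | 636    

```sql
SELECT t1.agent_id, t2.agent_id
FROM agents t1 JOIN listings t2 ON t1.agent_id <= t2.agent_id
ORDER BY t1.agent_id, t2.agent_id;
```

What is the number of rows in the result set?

INNER JOIN keeps only pairs where the ON condition holds.
Matching on t1.agent_id <= t2.agent_id. A NULL in a compared column never satisfies the condition.
- t1[0] agent_id=NULL → no match; dropped.
- t1[1] agent_id=6 → no match; dropped.
- t1[2] agent_id=1 → 5 match(es) in t2 → 5 row(s).
- t1[3] agent_id=6 → no match; dropped.
- t1[4] agent_id=1 → 5 match(es) in t2 → 5 row(s).
- t1[5] agent_id=7 → no match; dropped.
- t1[6] agent_id=1 → 5 match(es) in t2 → 5 row(s).
Total: 15 rows.

15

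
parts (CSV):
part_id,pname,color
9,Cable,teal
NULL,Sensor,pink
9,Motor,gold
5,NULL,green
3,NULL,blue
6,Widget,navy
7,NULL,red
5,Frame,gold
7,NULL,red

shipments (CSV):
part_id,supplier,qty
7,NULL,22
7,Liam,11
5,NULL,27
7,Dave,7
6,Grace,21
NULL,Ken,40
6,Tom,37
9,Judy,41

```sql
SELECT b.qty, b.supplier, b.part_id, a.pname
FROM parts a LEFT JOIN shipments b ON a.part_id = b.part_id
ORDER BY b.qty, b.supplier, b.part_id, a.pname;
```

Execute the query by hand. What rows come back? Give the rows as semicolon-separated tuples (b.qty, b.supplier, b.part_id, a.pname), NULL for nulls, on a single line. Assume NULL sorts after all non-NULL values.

(7, Dave, 7, NULL); (7, Dave, 7, NULL); (11, Liam, 7, NULL); (11, Liam, 7, NULL); (21, Grace, 6, Widget); (22, NULL, 7, NULL); (22, NULL, 7, NULL); (27, NULL, 5, Frame); (27, NULL, 5, NULL); (37, Tom, 6, Widget); (41, Judy, 9, Cable); (41, Judy, 9, Motor); (NULL, NULL, NULL, Sensor); (NULL, NULL, NULL, NULL)

LEFT JOIN keeps every row from `parts`; unmatched rows get NULL for `shipments`'s columns.
Matching on a.part_id = b.part_id. A NULL in a compared column never satisfies the condition.
- part_id=9: 1 matching b row(s), so 1 row(s) emitted.
- part_id=NULL: no b row matches, row kept with b columns NULL.
- part_id=9: 1 matching b row(s), so 1 row(s) emitted.
- part_id=5: 1 matching b row(s), so 1 row(s) emitted.
- part_id=3: no b row matches, row kept with b columns NULL.
- part_id=6: 2 matching b row(s), so 2 row(s) emitted.
- part_id=7: 3 matching b row(s), so 3 row(s) emitted.
- part_id=5: 1 matching b row(s), so 1 row(s) emitted.
- part_id=7: 3 matching b row(s), so 3 row(s) emitted.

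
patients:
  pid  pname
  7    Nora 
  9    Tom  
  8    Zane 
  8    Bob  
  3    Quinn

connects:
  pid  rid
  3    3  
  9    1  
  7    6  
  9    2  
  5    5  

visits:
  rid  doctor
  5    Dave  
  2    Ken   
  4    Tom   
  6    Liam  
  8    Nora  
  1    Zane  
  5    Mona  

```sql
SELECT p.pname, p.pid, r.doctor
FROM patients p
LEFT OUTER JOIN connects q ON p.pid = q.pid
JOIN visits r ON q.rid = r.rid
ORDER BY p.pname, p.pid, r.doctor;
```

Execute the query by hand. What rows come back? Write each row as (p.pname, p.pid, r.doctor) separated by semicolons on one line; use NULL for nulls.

Step 1 — p LEFT JOIN q on pid → 6 row(s).
Then INNER JOIN `visits r` on rid: keep only rows whose q.rid appears in r.

(Nora, 7, Liam); (Tom, 9, Ken); (Tom, 9, Zane)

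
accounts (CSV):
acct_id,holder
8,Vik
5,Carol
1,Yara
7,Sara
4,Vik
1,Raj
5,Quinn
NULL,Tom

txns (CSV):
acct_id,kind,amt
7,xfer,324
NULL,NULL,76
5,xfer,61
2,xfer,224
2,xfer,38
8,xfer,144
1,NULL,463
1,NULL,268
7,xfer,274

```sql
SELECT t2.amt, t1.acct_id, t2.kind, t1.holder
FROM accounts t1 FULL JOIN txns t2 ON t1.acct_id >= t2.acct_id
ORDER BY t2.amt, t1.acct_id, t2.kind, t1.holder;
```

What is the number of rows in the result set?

FULL OUTER JOIN keeps every row from both sides; unmatched rows get NULL for the other side's columns.
Matching on t1.acct_id >= t2.acct_id. A NULL in a compared column never satisfies the condition.
Matched pairs: 33; unmatched t1 rows kept: 1; unmatched t2 rows kept: 1.
Total: 33 matched + 2 padded = 35 rows.

35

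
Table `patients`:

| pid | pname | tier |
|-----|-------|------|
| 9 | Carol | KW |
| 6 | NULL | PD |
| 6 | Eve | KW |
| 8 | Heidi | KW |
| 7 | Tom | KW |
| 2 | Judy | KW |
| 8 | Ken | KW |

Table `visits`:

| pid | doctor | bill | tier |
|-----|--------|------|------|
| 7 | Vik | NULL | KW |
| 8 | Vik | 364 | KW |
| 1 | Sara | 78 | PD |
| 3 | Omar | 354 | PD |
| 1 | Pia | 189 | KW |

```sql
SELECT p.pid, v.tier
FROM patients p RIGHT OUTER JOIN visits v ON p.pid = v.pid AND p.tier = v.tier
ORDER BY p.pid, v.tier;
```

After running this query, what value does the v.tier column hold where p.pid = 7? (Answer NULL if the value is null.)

KW

RIGHT JOIN keeps every row from `visits`; unmatched rows get NULL for `patients`'s columns.
Matching on p.pid = v.pid AND p.tier = v.tier.
- p (pid=9, tier=KW) has no partner in v.
- p (pid=6, tier=PD) has no partner in v.
- p (pid=6, tier=KW) has no partner in v.
- p (pid=8, tier=KW) pairs with 1 row(s) of v.
- p (pid=7, tier=KW) pairs with 1 row(s) of v.
- p (pid=2, tier=KW) has no partner in v.
- p (pid=8, tier=KW) pairs with 1 row(s) of v.
- 3 row(s) from v found no p partner → padded with NULL.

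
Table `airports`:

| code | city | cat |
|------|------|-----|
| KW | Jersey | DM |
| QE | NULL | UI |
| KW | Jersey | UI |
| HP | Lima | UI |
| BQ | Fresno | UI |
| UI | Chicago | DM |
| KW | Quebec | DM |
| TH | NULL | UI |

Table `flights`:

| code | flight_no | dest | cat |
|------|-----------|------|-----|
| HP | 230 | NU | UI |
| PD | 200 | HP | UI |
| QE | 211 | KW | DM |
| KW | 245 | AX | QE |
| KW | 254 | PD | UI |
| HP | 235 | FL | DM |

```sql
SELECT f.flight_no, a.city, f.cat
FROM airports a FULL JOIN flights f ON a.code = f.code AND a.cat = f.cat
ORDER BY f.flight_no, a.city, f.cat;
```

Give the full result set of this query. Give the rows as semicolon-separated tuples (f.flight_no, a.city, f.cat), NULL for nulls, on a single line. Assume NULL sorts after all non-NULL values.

(200, NULL, UI); (211, NULL, DM); (230, Lima, UI); (235, NULL, DM); (245, NULL, QE); (254, Jersey, UI); (NULL, Chicago, NULL); (NULL, Fresno, NULL); (NULL, Jersey, NULL); (NULL, Quebec, NULL); (NULL, NULL, NULL); (NULL, NULL, NULL)

FULL OUTER JOIN keeps every row from both sides; unmatched rows get NULL for the other side's columns.
Matching on a.code = f.code AND a.cat = f.cat.
- code=KW, cat=DM: no f row matches, row kept with f columns NULL.
- code=QE, cat=UI: no f row matches, row kept with f columns NULL.
- code=KW, cat=UI: 1 matching f row(s), so 1 row(s) emitted.
- code=HP, cat=UI: 1 matching f row(s), so 1 row(s) emitted.
- code=BQ, cat=UI: no f row matches, row kept with f columns NULL.
- code=UI, cat=DM: no f row matches, row kept with f columns NULL.
- code=KW, cat=DM: no f row matches, row kept with f columns NULL.
- code=TH, cat=UI: no f row matches, row kept with f columns NULL.
- plus 4 unmatched f row(s), each kept with NULL a columns.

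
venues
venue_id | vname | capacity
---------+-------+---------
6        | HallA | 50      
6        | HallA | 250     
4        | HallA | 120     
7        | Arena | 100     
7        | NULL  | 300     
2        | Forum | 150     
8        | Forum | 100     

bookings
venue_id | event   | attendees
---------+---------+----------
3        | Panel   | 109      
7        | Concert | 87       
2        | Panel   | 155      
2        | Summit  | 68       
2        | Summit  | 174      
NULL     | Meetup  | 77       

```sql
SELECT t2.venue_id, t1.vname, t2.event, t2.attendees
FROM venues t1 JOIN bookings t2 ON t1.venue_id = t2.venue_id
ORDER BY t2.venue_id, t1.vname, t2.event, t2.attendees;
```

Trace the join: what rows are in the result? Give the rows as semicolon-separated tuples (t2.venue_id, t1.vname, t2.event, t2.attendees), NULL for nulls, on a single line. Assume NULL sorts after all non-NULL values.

(2, Forum, Panel, 155); (2, Forum, Summit, 68); (2, Forum, Summit, 174); (7, Arena, Concert, 87); (7, NULL, Concert, 87)

INNER JOIN keeps only pairs where the ON condition holds.
Matching on t1.venue_id = t2.venue_id. A NULL in a compared column never satisfies the condition.
- t1 row (venue_id=6): no match → dropped.
- t1 row (venue_id=6): no match → dropped.
- t1 row (venue_id=4): no match → dropped.
- t1 row (venue_id=7): matches 1 t2 row(s) → 1 output row(s).
- t1 row (venue_id=7): matches 1 t2 row(s) → 1 output row(s).
- t1 row (venue_id=2): matches 3 t2 row(s) → 3 output row(s).
- t1 row (venue_id=8): no match → dropped.
After projecting and ordering:
t2.venue_id | t1.vname | t2.event | t2.attendees
2 | Forum | Panel | 155
2 | Forum | Summit | 68
2 | Forum | Summit | 174
7 | Arena | Concert | 87
7 | NULL | Concert | 87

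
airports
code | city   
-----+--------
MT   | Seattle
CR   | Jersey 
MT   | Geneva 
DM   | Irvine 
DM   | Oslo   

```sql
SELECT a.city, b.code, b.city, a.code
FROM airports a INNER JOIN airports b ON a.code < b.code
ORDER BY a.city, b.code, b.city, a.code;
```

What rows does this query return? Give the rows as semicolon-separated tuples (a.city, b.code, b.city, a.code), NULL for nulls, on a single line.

(Irvine, MT, Geneva, DM); (Irvine, MT, Seattle, DM); (Jersey, DM, Irvine, CR); (Jersey, DM, Oslo, CR); (Jersey, MT, Geneva, CR); (Jersey, MT, Seattle, CR); (Oslo, MT, Geneva, DM); (Oslo, MT, Seattle, DM)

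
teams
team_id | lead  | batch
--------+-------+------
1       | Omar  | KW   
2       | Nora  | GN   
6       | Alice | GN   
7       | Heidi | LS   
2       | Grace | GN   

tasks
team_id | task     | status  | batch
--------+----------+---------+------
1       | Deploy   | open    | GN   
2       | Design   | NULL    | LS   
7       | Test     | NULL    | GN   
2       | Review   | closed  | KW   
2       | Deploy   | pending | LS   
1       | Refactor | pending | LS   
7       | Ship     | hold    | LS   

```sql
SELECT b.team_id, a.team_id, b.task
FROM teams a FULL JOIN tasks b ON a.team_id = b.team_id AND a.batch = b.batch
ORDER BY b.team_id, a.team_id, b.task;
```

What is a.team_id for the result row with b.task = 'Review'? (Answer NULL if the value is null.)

NULL

FULL OUTER JOIN keeps every row from both sides; unmatched rows get NULL for the other side's columns.
Matching on a.team_id = b.team_id AND a.batch = b.batch.
- a row (team_id=1, batch=KW): no match → kept, b columns NULL.
- a row (team_id=2, batch=GN): no match → kept, b columns NULL.
- a row (team_id=6, batch=GN): no match → kept, b columns NULL.
- a row (team_id=7, batch=LS): matches 1 b row(s) → 1 output row(s).
- a row (team_id=2, batch=GN): no match → kept, b columns NULL.
- plus 6 unmatched b row(s), each kept with NULL a columns.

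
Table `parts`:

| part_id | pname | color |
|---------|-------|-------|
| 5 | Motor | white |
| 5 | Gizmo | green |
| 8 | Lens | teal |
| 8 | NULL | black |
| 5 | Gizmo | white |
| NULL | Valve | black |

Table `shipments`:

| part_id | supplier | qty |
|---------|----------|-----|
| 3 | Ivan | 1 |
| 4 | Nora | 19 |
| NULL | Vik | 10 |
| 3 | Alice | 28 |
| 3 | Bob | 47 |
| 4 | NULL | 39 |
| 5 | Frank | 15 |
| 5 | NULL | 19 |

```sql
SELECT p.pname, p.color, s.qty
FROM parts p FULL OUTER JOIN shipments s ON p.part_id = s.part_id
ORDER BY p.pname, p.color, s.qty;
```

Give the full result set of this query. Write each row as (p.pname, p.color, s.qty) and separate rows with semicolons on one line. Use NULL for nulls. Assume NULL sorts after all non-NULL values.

(Gizmo, green, 15); (Gizmo, green, 19); (Gizmo, white, 15); (Gizmo, white, 19); (Lens, teal, NULL); (Motor, white, 15); (Motor, white, 19); (Valve, black, NULL); (NULL, black, NULL); (NULL, NULL, 1); (NULL, NULL, 10); (NULL, NULL, 19); (NULL, NULL, 28); (NULL, NULL, 39); (NULL, NULL, 47)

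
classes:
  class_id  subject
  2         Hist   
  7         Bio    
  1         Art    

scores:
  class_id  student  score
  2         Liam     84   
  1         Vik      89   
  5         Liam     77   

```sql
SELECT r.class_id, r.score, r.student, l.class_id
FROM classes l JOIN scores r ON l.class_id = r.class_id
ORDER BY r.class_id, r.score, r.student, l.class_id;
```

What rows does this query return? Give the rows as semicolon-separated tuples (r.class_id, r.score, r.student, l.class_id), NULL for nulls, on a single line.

INNER JOIN keeps only pairs where the ON condition holds.
Matching on l.class_id = r.class_id.
Matched pairs: 2.

(1, 89, Vik, 1); (2, 84, Liam, 2)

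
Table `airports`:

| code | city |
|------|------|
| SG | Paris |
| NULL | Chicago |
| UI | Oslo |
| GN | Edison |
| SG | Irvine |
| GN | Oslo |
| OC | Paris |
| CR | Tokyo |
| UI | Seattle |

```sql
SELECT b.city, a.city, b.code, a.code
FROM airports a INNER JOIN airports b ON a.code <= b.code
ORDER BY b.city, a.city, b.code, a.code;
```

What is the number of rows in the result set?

INNER JOIN keeps only pairs where the ON condition holds.
Matching on a.code <= b.code. A NULL in a compared column never satisfies the condition.
- a row (code=SG): matches 4 b row(s) → 4 output row(s).
- a row (code=NULL): no match → dropped.
- a row (code=UI): matches 2 b row(s) → 2 output row(s).
- a row (code=GN): matches 7 b row(s) → 7 output row(s).
- a row (code=SG): matches 4 b row(s) → 4 output row(s).
- a row (code=GN): matches 7 b row(s) → 7 output row(s).
- a row (code=OC): matches 5 b row(s) → 5 output row(s).
- a row (code=CR): matches 8 b row(s) → 8 output row(s).
- a row (code=UI): matches 2 b row(s) → 2 output row(s).
Total: 39 rows.

39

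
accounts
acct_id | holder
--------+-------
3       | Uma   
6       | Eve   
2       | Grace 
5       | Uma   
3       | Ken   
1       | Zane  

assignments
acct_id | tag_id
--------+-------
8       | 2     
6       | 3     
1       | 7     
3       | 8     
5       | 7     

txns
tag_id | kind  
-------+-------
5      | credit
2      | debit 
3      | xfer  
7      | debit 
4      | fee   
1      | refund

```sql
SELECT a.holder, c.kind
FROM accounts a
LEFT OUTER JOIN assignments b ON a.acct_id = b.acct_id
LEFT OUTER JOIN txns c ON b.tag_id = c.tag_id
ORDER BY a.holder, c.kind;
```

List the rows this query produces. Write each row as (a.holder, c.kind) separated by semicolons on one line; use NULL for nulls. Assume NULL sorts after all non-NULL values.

(Eve, xfer); (Grace, NULL); (Ken, NULL); (Uma, debit); (Uma, NULL); (Zane, debit)

Joins associate left-to-right: accounts LEFT JOIN assignments on acct_id gives 6 intermediate row(s).
Then LEFT JOIN `txns c` on tag_id: each of those 6 rows is kept; rows whose b.tag_id has no match in c get NULL for c's columns.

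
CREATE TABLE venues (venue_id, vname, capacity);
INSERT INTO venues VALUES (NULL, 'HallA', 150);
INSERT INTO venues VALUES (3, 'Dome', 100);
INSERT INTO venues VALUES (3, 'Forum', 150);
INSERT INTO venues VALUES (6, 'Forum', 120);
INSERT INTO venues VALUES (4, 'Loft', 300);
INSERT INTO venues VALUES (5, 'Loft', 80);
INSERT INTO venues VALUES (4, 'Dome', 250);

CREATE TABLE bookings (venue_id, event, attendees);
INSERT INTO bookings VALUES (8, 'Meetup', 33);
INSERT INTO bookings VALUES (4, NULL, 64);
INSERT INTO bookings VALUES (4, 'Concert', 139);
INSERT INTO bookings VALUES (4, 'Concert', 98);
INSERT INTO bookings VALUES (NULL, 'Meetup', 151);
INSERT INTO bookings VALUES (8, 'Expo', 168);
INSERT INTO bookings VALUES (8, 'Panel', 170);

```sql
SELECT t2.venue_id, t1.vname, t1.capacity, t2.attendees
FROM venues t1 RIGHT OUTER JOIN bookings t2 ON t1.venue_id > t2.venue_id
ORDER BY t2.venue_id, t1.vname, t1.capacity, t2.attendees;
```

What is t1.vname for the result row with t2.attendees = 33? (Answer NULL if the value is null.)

NULL

RIGHT JOIN keeps every row from `bookings`; unmatched rows get NULL for `venues`'s columns.
Matching on t1.venue_id > t2.venue_id. A NULL in a compared column never satisfies the condition.
- venue_id=NULL: no matching t2 row.
- venue_id=3: no matching t2 row.
- venue_id=3: no matching t2 row.
- venue_id=6: 3 matching t2 row(s), so 3 row(s) emitted.
- venue_id=4: no matching t2 row.
- venue_id=5: 3 matching t2 row(s), so 3 row(s) emitted.
- venue_id=4: no matching t2 row.
- 4 row(s) from t2 found no t1 partner → padded with NULL.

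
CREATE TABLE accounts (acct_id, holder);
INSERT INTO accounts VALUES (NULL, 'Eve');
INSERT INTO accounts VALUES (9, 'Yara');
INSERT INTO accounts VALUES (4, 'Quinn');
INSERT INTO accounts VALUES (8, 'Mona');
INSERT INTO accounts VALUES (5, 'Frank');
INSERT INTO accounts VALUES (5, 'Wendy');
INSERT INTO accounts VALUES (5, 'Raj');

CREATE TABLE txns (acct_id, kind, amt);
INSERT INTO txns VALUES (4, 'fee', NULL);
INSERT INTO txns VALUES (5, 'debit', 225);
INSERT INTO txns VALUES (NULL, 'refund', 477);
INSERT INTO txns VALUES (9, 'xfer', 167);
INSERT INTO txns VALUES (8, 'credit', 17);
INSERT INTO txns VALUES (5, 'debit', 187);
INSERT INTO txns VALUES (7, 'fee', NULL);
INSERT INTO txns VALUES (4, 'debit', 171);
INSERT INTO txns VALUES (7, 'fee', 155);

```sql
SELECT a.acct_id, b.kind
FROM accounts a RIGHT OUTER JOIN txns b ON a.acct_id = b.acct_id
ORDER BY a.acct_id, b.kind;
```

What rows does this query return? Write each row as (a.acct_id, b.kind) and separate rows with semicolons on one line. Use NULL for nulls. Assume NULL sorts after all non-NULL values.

(4, debit); (4, fee); (5, debit); (5, debit); (5, debit); (5, debit); (5, debit); (5, debit); (8, credit); (9, xfer); (NULL, fee); (NULL, fee); (NULL, refund)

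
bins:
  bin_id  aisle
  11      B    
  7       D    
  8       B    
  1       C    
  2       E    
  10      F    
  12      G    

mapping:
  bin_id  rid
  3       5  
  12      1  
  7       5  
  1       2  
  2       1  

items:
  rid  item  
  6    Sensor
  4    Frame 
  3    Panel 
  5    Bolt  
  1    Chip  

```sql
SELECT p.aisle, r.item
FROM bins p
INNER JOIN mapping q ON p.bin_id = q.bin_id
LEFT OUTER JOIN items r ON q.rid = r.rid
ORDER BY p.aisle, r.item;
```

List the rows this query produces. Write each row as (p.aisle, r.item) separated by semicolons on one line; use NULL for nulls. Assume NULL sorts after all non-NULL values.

(C, NULL); (D, Bolt); (E, Chip); (G, Chip)

Joins associate left-to-right: bins INNER JOIN mapping on bin_id gives 4 intermediate row(s).
Then LEFT JOIN `items r` on rid: each of those 4 rows is kept; rows whose q.rid has no match in r get NULL for r's columns.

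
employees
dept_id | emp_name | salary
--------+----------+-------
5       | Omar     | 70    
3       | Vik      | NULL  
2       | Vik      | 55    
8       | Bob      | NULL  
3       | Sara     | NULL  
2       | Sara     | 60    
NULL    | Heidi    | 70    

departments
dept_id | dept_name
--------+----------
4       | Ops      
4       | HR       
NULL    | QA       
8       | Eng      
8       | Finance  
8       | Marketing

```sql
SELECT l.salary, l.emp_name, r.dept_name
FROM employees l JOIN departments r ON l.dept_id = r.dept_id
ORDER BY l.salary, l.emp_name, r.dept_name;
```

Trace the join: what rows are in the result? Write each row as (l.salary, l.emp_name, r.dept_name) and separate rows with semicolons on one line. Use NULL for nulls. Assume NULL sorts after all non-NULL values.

INNER JOIN keeps only pairs where the ON condition holds.
Matching on l.dept_id = r.dept_id. A NULL in a compared column never satisfies the condition.
Matched pairs: 3.

(NULL, Bob, Eng); (NULL, Bob, Finance); (NULL, Bob, Marketing)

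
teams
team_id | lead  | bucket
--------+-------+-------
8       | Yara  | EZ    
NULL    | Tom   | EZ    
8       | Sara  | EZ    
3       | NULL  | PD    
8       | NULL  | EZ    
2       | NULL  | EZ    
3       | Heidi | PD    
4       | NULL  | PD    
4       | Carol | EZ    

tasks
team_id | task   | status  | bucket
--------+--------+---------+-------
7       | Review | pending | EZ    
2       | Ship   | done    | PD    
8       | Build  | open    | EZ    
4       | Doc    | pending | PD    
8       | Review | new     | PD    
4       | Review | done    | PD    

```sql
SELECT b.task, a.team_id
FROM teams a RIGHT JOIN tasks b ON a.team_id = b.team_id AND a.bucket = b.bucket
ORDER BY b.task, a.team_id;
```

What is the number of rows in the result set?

RIGHT JOIN keeps every row from `tasks`; unmatched rows get NULL for `teams`'s columns.
Matching on a.team_id = b.team_id AND a.bucket = b.bucket. A NULL in a compared column never satisfies the condition.
- a (team_id=8, bucket=EZ) pairs with 1 row(s) of b.
- a (team_id=NULL, bucket=EZ) has no partner in b.
- a (team_id=8, bucket=EZ) pairs with 1 row(s) of b.
- a (team_id=3, bucket=PD) has no partner in b.
- a (team_id=8, bucket=EZ) pairs with 1 row(s) of b.
- a (team_id=2, bucket=EZ) has no partner in b.
- a (team_id=3, bucket=PD) has no partner in b.
- a (team_id=4, bucket=PD) pairs with 2 row(s) of b.
- a (team_id=4, bucket=EZ) has no partner in b.
- plus 3 unmatched b row(s), each kept with NULL a columns.
Total: 5 matched + 3 padded = 8 rows.

8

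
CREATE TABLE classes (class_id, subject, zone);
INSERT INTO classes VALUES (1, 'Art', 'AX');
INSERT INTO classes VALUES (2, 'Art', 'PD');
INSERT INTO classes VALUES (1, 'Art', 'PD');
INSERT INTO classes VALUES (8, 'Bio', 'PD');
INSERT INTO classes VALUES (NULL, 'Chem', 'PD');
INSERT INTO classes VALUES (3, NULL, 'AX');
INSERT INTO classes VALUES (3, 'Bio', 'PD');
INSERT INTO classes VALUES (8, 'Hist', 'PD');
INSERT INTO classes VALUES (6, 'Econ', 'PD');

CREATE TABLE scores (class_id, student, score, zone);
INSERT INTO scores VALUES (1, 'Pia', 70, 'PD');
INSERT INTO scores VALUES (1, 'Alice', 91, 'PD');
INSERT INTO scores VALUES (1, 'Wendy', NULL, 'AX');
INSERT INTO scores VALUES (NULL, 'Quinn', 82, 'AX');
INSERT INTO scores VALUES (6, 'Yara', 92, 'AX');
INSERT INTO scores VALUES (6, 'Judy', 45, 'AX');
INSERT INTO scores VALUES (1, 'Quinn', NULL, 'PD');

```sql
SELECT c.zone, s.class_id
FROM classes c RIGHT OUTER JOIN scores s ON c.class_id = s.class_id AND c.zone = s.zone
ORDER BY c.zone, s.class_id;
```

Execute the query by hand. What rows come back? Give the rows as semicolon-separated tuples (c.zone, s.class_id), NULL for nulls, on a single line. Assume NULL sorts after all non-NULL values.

RIGHT JOIN keeps every row from `scores`; unmatched rows get NULL for `classes`'s columns.
Matching on c.class_id = s.class_id AND c.zone = s.zone. A NULL in a compared column never satisfies the condition.
- class_id=1, zone=AX: 1 matching s row(s), so 1 row(s) emitted.
- class_id=2, zone=PD: no matching s row.
- class_id=1, zone=PD: 3 matching s row(s), so 3 row(s) emitted.
- class_id=8, zone=PD: no matching s row.
- class_id=NULL, zone=PD: no matching s row.
- class_id=3, zone=AX: no matching s row.
- class_id=3, zone=PD: no matching s row.
- class_id=8, zone=PD: no matching s row.
- class_id=6, zone=PD: no matching s row.
- 3 row(s) from s found no c partner → padded with NULL.
After projecting and ordering:
c.zone | s.class_id
AX | 1
PD | 1
PD | 1
PD | 1
NULL | 6
NULL | 6
NULL | NULL

(AX, 1); (PD, 1); (PD, 1); (PD, 1); (NULL, 6); (NULL, 6); (NULL, NULL)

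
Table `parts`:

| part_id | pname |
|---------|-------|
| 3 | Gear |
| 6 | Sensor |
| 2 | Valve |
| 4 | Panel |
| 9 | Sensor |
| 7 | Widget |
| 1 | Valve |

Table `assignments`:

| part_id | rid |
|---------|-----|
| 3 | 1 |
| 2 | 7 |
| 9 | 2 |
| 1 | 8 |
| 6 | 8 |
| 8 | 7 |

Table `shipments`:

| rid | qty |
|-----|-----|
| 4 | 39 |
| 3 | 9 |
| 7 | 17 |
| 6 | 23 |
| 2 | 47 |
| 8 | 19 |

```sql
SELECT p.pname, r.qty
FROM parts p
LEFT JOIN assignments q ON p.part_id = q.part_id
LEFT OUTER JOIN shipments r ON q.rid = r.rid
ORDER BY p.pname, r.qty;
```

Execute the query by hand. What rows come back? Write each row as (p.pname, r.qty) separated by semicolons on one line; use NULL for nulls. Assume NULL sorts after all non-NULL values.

(Gear, NULL); (Panel, NULL); (Sensor, 19); (Sensor, 47); (Valve, 17); (Valve, 19); (Widget, NULL)

Joins associate left-to-right: parts LEFT JOIN assignments on part_id gives 7 intermediate row(s).
Then LEFT JOIN `shipments r` on rid: each of those 7 rows is kept; rows whose q.rid has no match in r get NULL for r's columns.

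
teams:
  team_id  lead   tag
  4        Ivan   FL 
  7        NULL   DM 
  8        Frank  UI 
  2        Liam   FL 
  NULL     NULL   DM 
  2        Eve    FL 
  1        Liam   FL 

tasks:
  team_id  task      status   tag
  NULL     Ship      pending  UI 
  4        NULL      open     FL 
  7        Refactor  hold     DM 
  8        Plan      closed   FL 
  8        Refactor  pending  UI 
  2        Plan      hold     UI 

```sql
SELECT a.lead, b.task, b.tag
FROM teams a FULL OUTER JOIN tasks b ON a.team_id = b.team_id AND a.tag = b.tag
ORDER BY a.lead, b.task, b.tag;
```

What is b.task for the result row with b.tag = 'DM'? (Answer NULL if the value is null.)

Refactor

FULL OUTER JOIN keeps every row from both sides; unmatched rows get NULL for the other side's columns.
Matching on a.team_id = b.team_id AND a.tag = b.tag. A NULL in a compared column never satisfies the condition.
- a row (team_id=4, tag=FL): matches 1 b row(s) → 1 output row(s).
- a row (team_id=7, tag=DM): matches 1 b row(s) → 1 output row(s).
- a row (team_id=8, tag=UI): matches 1 b row(s) → 1 output row(s).
- a row (team_id=2, tag=FL): no match → kept, b columns NULL.
- a row (team_id=NULL, tag=DM): no match → kept, b columns NULL.
- a row (team_id=2, tag=FL): no match → kept, b columns NULL.
- a row (team_id=1, tag=FL): no match → kept, b columns NULL.
- 3 b row(s) had no a match → kept, a columns NULL.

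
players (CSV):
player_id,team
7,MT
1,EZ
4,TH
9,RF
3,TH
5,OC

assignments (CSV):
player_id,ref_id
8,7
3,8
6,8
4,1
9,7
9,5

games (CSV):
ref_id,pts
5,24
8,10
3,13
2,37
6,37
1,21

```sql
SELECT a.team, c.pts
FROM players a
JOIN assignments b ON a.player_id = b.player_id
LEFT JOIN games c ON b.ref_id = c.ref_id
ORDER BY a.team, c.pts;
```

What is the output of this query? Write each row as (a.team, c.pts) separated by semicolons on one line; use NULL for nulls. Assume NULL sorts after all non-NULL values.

(RF, 24); (RF, NULL); (TH, 10); (TH, 21)

Joins associate left-to-right: players INNER JOIN assignments on player_id gives 4 intermediate row(s).
Then LEFT JOIN `games c` on ref_id: each of those 4 rows is kept; rows whose b.ref_id has no match in c get NULL for c's columns.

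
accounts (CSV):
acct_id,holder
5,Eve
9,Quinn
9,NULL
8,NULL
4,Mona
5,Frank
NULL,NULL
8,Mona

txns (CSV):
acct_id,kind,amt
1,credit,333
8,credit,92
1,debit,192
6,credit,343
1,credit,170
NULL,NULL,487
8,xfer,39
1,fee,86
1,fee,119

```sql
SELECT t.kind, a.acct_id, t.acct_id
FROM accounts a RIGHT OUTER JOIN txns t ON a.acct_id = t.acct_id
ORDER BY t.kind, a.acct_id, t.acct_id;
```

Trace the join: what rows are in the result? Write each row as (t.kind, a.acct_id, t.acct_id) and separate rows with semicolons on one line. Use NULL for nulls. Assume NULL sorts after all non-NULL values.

RIGHT JOIN keeps every row from `txns`; unmatched rows get NULL for `accounts`'s columns.
Matching on a.acct_id = t.acct_id. A NULL in a compared column never satisfies the condition.
Matched pairs: 4; unmatched t rows kept: 7.

(credit, 8, 8); (credit, 8, 8); (credit, NULL, 1); (credit, NULL, 1); (credit, NULL, 6); (debit, NULL, 1); (fee, NULL, 1); (fee, NULL, 1); (xfer, 8, 8); (xfer, 8, 8); (NULL, NULL, NULL)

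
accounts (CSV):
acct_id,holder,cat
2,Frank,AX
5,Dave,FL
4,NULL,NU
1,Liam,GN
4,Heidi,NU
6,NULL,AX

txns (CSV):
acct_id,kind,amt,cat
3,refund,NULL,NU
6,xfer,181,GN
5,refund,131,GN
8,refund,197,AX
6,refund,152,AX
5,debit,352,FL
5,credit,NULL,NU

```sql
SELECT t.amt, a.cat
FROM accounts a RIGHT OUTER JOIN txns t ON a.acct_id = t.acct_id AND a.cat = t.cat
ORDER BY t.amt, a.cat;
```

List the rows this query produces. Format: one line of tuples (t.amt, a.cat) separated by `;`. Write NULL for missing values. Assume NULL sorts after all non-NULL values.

RIGHT JOIN keeps every row from `txns`; unmatched rows get NULL for `accounts`'s columns.
Matching on a.acct_id = t.acct_id AND a.cat = t.cat.
Matched pairs: 2; unmatched t rows kept: 5.

(131, NULL); (152, AX); (181, NULL); (197, NULL); (352, FL); (NULL, NULL); (NULL, NULL)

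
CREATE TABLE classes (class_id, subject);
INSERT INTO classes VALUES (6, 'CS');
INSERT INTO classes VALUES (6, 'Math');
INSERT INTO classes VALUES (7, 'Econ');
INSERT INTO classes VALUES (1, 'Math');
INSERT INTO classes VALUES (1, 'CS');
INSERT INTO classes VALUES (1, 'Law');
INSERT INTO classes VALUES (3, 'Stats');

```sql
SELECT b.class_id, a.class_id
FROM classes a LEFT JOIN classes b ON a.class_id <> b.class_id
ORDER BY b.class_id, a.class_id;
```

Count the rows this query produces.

34

LEFT JOIN keeps every row from `classes a`; unmatched rows get NULL for `classes b`'s columns.
Matching on a.class_id <> b.class_id.
Matched pairs: 34; unmatched a rows kept: 0.
Total: 34 rows.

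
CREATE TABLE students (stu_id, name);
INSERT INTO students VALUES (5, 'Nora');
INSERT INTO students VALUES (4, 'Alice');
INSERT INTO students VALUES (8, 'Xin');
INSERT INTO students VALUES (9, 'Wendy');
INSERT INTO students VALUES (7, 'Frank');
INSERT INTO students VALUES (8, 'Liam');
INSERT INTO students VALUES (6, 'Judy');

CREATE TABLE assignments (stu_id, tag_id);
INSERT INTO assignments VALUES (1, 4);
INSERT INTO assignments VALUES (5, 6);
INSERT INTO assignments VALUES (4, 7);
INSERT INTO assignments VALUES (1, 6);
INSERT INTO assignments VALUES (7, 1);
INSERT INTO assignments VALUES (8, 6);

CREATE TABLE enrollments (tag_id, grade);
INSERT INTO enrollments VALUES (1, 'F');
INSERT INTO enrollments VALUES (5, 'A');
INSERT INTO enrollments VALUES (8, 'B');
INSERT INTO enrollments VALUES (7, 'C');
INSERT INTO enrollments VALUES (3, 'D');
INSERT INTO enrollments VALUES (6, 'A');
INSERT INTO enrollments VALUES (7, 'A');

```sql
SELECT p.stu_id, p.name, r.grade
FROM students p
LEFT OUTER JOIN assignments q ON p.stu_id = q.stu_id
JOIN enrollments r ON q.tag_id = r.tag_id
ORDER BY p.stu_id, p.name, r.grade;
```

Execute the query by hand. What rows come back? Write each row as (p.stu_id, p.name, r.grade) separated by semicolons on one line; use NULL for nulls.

Step 1 — p LEFT JOIN q on stu_id → 7 row(s).
Then INNER JOIN `enrollments r` on tag_id: keep only rows whose q.tag_id appears in r.

(4, Alice, A); (4, Alice, C); (5, Nora, A); (7, Frank, F); (8, Liam, A); (8, Xin, A)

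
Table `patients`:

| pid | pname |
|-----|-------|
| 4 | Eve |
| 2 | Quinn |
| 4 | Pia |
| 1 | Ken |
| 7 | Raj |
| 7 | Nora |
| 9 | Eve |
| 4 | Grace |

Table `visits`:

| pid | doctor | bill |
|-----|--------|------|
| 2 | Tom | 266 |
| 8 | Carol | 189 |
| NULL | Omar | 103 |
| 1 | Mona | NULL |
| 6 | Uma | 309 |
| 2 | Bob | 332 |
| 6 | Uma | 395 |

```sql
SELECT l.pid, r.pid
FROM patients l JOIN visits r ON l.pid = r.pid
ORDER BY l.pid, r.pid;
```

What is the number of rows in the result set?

INNER JOIN keeps only pairs where the ON condition holds.
Matching on l.pid = r.pid. A NULL in a compared column never satisfies the condition.
- pid=4: no matching r row, dropped.
- pid=2: 2 matching r row(s), so 2 row(s) emitted.
- pid=4: no matching r row, dropped.
- pid=1: 1 matching r row(s), so 1 row(s) emitted.
- pid=7: no matching r row, dropped.
- pid=7: no matching r row, dropped.
- pid=9: no matching r row, dropped.
- pid=4: no matching r row, dropped.
Total: 3 rows.

3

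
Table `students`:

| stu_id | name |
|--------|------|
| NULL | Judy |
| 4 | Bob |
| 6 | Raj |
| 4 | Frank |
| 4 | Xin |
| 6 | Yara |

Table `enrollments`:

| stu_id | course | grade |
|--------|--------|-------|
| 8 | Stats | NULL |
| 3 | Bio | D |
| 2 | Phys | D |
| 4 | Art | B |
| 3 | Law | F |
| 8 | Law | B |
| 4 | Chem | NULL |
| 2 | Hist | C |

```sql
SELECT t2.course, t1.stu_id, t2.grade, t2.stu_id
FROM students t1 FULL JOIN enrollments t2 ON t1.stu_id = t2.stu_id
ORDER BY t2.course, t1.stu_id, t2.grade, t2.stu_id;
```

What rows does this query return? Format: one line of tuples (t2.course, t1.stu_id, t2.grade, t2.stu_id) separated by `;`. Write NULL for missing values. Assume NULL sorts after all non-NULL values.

FULL OUTER JOIN keeps every row from both sides; unmatched rows get NULL for the other side's columns.
Matching on t1.stu_id = t2.stu_id. A NULL in a compared column never satisfies the condition.
- t1 row (stu_id=NULL): no match → kept, t2 columns NULL.
- t1 row (stu_id=4): matches 2 t2 row(s) → 2 output row(s).
- t1 row (stu_id=6): no match → kept, t2 columns NULL.
- t1 row (stu_id=4): matches 2 t2 row(s) → 2 output row(s).
- t1 row (stu_id=4): matches 2 t2 row(s) → 2 output row(s).
- t1 row (stu_id=6): no match → kept, t2 columns NULL.
- 6 t2 row(s) had no t1 match → kept, t1 columns NULL.

(Art, 4, B, 4); (Art, 4, B, 4); (Art, 4, B, 4); (Bio, NULL, D, 3); (Chem, 4, NULL, 4); (Chem, 4, NULL, 4); (Chem, 4, NULL, 4); (Hist, NULL, C, 2); (Law, NULL, B, 8); (Law, NULL, F, 3); (Phys, NULL, D, 2); (Stats, NULL, NULL, 8); (NULL, 6, NULL, NULL); (NULL, 6, NULL, NULL); (NULL, NULL, NULL, NULL)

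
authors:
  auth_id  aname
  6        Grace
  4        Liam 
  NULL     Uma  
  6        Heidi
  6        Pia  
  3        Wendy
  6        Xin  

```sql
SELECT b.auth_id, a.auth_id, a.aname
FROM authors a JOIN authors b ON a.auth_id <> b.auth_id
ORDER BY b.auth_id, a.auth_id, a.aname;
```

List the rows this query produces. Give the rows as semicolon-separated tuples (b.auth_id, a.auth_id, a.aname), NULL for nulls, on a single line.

(3, 4, Liam); (3, 6, Grace); (3, 6, Heidi); (3, 6, Pia); (3, 6, Xin); (4, 3, Wendy); (4, 6, Grace); (4, 6, Heidi); (4, 6, Pia); (4, 6, Xin); (6, 3, Wendy); (6, 3, Wendy); (6, 3, Wendy); (6, 3, Wendy); (6, 4, Liam); (6, 4, Liam); (6, 4, Liam); (6, 4, Liam)

INNER JOIN keeps only pairs where the ON condition holds.
Matching on a.auth_id <> b.auth_id. A NULL in a compared column never satisfies the condition.
- a[0] auth_id=6 → 2 match(es) in b → 2 row(s).
- a[1] auth_id=4 → 5 match(es) in b → 5 row(s).
- a[2] auth_id=NULL → no match; dropped.
- a[3] auth_id=6 → 2 match(es) in b → 2 row(s).
- a[4] auth_id=6 → 2 match(es) in b → 2 row(s).
- a[5] auth_id=3 → 5 match(es) in b → 5 row(s).
- a[6] auth_id=6 → 2 match(es) in b → 2 row(s).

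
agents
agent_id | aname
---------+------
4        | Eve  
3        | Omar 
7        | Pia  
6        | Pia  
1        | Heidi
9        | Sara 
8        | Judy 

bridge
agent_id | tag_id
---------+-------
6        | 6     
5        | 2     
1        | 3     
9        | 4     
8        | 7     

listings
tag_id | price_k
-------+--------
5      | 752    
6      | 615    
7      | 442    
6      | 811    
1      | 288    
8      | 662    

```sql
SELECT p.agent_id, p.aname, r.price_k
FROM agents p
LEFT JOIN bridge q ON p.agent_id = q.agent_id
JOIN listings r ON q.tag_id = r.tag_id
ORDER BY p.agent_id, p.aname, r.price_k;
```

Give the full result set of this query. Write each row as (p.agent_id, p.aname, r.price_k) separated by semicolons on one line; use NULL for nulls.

(6, Pia, 615); (6, Pia, 811); (8, Judy, 442)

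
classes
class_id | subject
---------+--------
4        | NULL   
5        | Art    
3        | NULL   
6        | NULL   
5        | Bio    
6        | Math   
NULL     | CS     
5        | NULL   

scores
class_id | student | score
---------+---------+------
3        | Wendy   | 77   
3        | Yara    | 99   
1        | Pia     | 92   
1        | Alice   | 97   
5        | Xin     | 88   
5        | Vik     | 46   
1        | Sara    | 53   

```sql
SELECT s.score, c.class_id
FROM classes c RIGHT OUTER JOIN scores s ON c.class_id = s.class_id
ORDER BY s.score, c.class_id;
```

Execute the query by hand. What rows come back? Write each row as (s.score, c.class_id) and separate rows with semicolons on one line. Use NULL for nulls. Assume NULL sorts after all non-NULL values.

RIGHT JOIN keeps every row from `scores`; unmatched rows get NULL for `classes`'s columns.
Matching on c.class_id = s.class_id. A NULL in a compared column never satisfies the condition.
Matched pairs: 8; unmatched s rows kept: 3.

(46, 5); (46, 5); (46, 5); (53, NULL); (77, 3); (88, 5); (88, 5); (88, 5); (92, NULL); (97, NULL); (99, 3)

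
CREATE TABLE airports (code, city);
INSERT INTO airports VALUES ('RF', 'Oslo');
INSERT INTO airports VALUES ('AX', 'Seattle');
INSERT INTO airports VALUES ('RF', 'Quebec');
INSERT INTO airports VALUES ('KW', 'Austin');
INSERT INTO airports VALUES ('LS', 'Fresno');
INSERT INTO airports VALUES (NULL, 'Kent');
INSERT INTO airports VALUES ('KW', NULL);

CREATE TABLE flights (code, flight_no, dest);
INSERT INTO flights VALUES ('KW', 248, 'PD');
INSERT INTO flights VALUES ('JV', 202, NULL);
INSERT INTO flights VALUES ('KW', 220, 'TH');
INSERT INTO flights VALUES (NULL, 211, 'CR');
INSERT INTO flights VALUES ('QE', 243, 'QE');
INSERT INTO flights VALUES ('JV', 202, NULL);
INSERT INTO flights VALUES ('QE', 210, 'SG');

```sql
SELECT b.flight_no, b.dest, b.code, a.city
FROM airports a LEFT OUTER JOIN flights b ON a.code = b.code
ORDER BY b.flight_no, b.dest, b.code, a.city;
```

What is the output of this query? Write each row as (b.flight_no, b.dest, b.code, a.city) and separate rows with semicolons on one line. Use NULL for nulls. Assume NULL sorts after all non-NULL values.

LEFT JOIN keeps every row from `airports`; unmatched rows get NULL for `flights`'s columns.
Matching on a.code = b.code. A NULL in a compared column never satisfies the condition.
- a (code=RF) has no partner → padded with NULL.
- a (code=AX) has no partner → padded with NULL.
- a (code=RF) has no partner → padded with NULL.
- a (code=KW) pairs with 2 row(s) of b.
- a (code=LS) has no partner → padded with NULL.
- a (code=NULL) has no partner → padded with NULL.
- a (code=KW) pairs with 2 row(s) of b.
After projecting and ordering:
b.flight_no | b.dest | b.code | a.city
220 | TH | KW | Austin
220 | TH | KW | NULL
248 | PD | KW | Austin
248 | PD | KW | NULL
NULL | NULL | NULL | Fresno
NULL | NULL | NULL | Kent
NULL | NULL | NULL | Oslo
NULL | NULL | NULL | Quebec
NULL | NULL | NULL | Seattle

(220, TH, KW, Austin); (220, TH, KW, NULL); (248, PD, KW, Austin); (248, PD, KW, NULL); (NULL, NULL, NULL, Fresno); (NULL, NULL, NULL, Kent); (NULL, NULL, NULL, Oslo); (NULL, NULL, NULL, Quebec); (NULL, NULL, NULL, Seattle)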